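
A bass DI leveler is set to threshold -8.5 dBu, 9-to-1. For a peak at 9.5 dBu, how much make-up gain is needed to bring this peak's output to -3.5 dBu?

Without make-up, output = threshold + overshoot/9 = -8.5 + 2 = -6.5 dBu.
Gap to target: 3 dB.

3 dB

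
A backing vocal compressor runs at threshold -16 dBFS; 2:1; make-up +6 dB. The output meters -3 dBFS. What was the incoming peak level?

-2 dBFS

Stripping the +6 dB make-up gives -9 dBFS at the gain stage.
That's 7 dB above the -16 dBFS threshold.
Before 2:1 compression the overshoot was 7 × 2 = 14 dB, so input = -16 + 14 = -2 dBFS.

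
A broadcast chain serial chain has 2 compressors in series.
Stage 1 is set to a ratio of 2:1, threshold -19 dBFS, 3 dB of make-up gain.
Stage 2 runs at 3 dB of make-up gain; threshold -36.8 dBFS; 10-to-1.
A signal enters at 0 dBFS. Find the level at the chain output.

-30.77 dBFS

Stage 1: 0 dBFS is 19 dB over -19 dBFS; at 2:1 that becomes 9.5 dB over, giving -9.5 dBFS; +3 dB make-up → -6.5 dBFS.
Stage 2: overshoot 30.3 dB → 30.3/10 = 3.03 dB → -33.77 dBFS; +3 dB make-up → -30.77 dBFS.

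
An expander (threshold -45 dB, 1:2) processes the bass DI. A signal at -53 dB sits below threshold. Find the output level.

-61 dB

Undershoot = (-45) − (-53) = 8 dB.
At 1:2, that expands to 16 dB under threshold.
Output = -45 − 16 = -61 dB.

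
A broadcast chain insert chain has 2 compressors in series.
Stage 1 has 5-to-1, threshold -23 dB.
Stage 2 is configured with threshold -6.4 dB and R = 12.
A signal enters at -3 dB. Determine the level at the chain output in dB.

-19 dB

Stage 1: overshoot 20 dB → 20/5 = 4 dB → -19 dB.
Stage 2: below threshold (-19 ≤ -6.4); passes unchanged; output -19 dB.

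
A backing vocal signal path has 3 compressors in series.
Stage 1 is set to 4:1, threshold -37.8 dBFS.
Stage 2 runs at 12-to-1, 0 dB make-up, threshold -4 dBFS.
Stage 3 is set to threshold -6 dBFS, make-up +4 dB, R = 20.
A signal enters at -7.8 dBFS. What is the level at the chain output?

Stage 1: overshoot 30 dB → 30/4 = 7.5 dB → -30.3 dBFS.
Stage 2: -30.3 dBFS ≤ -4 dBFS, so stage 2 doesn't engage; output -30.3 dBFS.
Stage 3: -30.3 dBFS is at or below the -6 dBFS threshold — no compression; make-up brings it to -26.3 dBFS.

-26.3 dBFS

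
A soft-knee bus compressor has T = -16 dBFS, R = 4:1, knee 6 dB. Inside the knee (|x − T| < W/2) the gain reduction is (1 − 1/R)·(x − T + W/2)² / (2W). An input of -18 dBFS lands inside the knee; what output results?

x − T + W/2 = -18 − (-16) + 3 = 1.
GR = (1 − 1/4) × 1² / 12 = 0.75 × 1 / 12 = 0.0625 dB.
Output = -18 − 0.0625 = -18.0625 dBFS.

-18.0625 dBFS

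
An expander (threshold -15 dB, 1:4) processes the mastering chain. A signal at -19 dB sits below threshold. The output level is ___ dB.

Below threshold, a 1:4 expander applies gain = (4−1)×(T − x) of attenuation.
(4−1) × 4 = 12 dB, so output = -19 − 12 = -31 dB.

-31 dB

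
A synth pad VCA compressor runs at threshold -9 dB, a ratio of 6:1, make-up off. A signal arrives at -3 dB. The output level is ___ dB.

-8 dB

Overshoot: -3 − (-9) = 6 dB.
6:1 compression reduces that to 6/6 = 1 dB over.
That puts the output at -8 dB.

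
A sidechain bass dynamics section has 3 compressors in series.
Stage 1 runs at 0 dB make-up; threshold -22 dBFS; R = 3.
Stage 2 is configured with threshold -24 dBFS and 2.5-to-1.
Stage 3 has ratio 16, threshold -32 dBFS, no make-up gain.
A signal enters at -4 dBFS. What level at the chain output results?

-31.3 dBFS

Stage 1: 18 dB above -22 dBFS, reduced 3:1 to 6 dB above → -16 dBFS.
Stage 2: -16 dBFS is 8 dB over -24 dBFS; at 2.5:1 that becomes 3.2 dB over, giving -20.8 dBFS.
Stage 3: 11.2 dB above -32 dBFS, reduced 16:1 to 0.7 dB above → -31.3 dBFS.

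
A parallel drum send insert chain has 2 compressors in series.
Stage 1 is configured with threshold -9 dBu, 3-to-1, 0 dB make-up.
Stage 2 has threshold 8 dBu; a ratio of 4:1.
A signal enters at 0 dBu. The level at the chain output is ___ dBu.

Stage 1: 9 dB above -9 dBu, reduced 3:1 to 3 dB above → -6 dBu.
Stage 2: -6 dBu ≤ 8 dBu, so stage 2 doesn't engage; output -6 dBu.

-6 dBu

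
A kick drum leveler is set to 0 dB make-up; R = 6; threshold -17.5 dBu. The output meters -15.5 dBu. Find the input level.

-5.5 dBu

Post-compression overshoot = -15.5 − (-17.5) = 2 dB.
Undo the ratio: input overshoot = 2 × 6 = 12 dB, giving input = -5.5 dBu.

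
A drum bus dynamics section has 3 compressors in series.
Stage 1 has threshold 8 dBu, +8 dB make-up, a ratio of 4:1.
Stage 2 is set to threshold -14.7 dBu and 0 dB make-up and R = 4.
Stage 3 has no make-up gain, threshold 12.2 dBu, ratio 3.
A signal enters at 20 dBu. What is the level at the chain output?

-6.275 dBu

Stage 1: overshoot 12 dB → 12/4 = 3 dB → 11 dBu; +8 dB make-up → 19 dBu.
Stage 2: 33.7 dB above -14.7 dBu, reduced 4:1 to 8.425 dB above → -6.275 dBu.
Stage 3: -6.275 dBu is at or below the 12.2 dBu threshold — no compression; output -6.275 dBu.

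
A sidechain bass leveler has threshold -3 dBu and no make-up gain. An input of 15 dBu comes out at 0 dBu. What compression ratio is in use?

Input overshoot = 15 − (-3) = 18 dB; output overshoot = 0 − (-3) = 3 dB.
Ratio = 18 / 3 = 6.

6:1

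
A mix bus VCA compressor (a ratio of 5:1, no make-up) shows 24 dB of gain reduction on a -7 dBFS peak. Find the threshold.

Let T be the threshold. Output overshoot = (input overshoot)/R, so -31 − T = (-7 − T)/5.
5·(-31 − T) = -7 − T → 4·T = -155 − (-7) = -148.
T = -148/4 = -37 dBFS.

-37 dBFS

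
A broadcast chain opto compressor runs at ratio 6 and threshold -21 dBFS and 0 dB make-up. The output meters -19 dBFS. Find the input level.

-9 dBFS

Post-compression overshoot = -19 − (-21) = 2 dB.
Undo the ratio: input overshoot = 2 × 6 = 12 dB, giving input = -9 dBFS.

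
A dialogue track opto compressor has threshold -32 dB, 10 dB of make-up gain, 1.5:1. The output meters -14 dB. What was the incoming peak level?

Remove make-up: -14 − 10 = -24 dB.
That's 8 dB above the -32 dB threshold.
Before 1.5:1 compression the overshoot was 8 × 1.5 = 12 dB, so input = -32 + 12 = -20 dB.

-20 dB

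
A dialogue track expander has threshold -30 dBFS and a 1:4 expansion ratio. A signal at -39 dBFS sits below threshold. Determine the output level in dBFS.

Below threshold, a 1:4 expander applies gain = (4−1)×(T − x) of attenuation.
(4−1) × 9 = 27 dB, so output = -39 − 27 = -66 dBFS.

-66 dBFS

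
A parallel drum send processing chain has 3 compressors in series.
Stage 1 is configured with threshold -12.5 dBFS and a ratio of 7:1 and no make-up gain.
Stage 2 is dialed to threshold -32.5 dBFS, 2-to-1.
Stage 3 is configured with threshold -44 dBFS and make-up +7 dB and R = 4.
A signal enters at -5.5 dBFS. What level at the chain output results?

-31.5 dBFS

Stage 1: 7 dB above -12.5 dBFS, reduced 7:1 to 1 dB above → -11.5 dBFS.
Stage 2: 21 dB above -32.5 dBFS, reduced 2:1 to 10.5 dB above → -22 dBFS.
Stage 3: 22 dB above -44 dBFS, reduced 4:1 to 5.5 dB above → -38.5 dBFS; +7 dB make-up → -31.5 dBFS.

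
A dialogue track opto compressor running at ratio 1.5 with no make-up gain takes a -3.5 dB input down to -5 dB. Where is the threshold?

-8 dB

Let T be the threshold. Output overshoot = (input overshoot)/R, so -5 − T = (-3.5 − T)/1.5.
1.5·(-5 − T) = -3.5 − T → 0.5·T = -7.5 − (-3.5) = -4.
T = -4/0.5 = -8 dB.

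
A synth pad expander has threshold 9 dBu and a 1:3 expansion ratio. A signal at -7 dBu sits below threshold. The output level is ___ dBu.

-39 dBu

Below threshold, a 1:3 expander applies gain = (3−1)×(T − x) of attenuation.
(3−1) × 16 = 32 dB, so output = -7 − 32 = -39 dBu.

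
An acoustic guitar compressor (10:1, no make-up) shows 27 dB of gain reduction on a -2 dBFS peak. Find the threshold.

Let T be the threshold. Output overshoot = (input overshoot)/R, so -29 − T = (-2 − T)/10.
10·(-29 − T) = -2 − T → 9·T = -290 − (-2) = -288.
T = -288/9 = -32 dBFS.

-32 dBFS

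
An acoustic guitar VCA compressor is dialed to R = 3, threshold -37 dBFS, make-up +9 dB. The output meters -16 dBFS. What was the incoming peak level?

Stripping the +9 dB make-up gives -25 dBFS at the gain stage.
Post-compression overshoot = -25 − (-37) = 12 dB.
Before 3:1 compression the overshoot was 12 × 3 = 36 dB, so input = -37 + 36 = -1 dBFS.

-1 dBFS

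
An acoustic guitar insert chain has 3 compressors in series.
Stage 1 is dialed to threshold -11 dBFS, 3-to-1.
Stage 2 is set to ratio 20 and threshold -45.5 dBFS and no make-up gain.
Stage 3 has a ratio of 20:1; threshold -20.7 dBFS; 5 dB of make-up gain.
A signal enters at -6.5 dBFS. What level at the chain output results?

Stage 1: overshoot 4.5 dB → 4.5/3 = 1.5 dB → -9.5 dBFS.
Stage 2: overshoot 36 dB → 36/20 = 1.8 dB → -43.7 dBFS.
Stage 3: -43.7 dBFS ≤ -20.7 dBFS, so stage 3 doesn't engage; make-up brings it to -38.7 dBFS.

-38.7 dBFS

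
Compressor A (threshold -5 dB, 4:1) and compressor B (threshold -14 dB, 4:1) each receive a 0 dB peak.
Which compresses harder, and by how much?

A: overshoot 5 dB → output overshoot 1.25 dB → GR 3.75 dB.
B: overshoot 14 dB → output overshoot 3.5 dB → GR 10.5 dB.
B reduces 6.75 dB more.

B, by 6.75 dB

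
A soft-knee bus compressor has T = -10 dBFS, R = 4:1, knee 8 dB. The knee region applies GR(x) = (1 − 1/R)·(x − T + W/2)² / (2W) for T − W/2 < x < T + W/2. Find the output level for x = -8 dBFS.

x − T + W/2 = -8 − (-10) + 4 = 6.
GR = (1 − 1/4) × 6² / 16 = 0.75 × 36 / 16 = 1.6875 dB.
Output = -8 − 1.6875 = -9.6875 dBFS.

-9.6875 dBFS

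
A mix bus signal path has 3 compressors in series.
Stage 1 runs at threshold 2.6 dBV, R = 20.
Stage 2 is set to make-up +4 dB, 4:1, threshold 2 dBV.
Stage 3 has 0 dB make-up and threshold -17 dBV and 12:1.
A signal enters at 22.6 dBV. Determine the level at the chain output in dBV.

Stage 1: 22.6 dBV is 20 dB over 2.6 dBV; at 20:1 that becomes 1 dB over, giving 3.6 dBV.
Stage 2: 1.6 dB above 2 dBV, reduced 4:1 to 0.4 dB above → 2.4 dBV; +4 dB make-up → 6.4 dBV.
Stage 3: 23.4 dB above -17 dBV, reduced 12:1 to 1.95 dB above → -15.05 dBV.

-15.05 dBV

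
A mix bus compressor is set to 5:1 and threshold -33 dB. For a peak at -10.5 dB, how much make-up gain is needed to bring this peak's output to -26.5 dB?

Overshoot 22.5 dB → 22.5/5 = 4.5 dB after compression, so the compressed level is -33 + 4.5 = -28.5 dB.
Make-up = target − compressed = -26.5 − (-28.5) = 2 dB.

2 dB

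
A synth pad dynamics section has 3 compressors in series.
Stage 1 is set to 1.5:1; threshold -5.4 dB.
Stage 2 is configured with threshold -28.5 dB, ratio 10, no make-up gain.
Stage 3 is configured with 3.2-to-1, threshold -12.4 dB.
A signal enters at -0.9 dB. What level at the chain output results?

-25.89 dB

Stage 1: -0.9 dB is 4.5 dB over -5.4 dB; at 1.5:1 that becomes 3 dB over, giving -2.4 dB.
Stage 2: overshoot 26.1 dB → 26.1/10 = 2.61 dB → -25.89 dB.
Stage 3: -25.89 dB is at or below the -12.4 dB threshold — no compression; output -25.89 dB.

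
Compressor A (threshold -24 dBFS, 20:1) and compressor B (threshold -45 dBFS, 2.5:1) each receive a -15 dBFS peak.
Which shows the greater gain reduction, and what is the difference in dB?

B, by 9.45 dB

A: GR = 9 − 9/20 = 8.55 dB.
B: GR = 30 − 30/2.5 = 18 dB.
B applies 9.45 dB more gain reduction.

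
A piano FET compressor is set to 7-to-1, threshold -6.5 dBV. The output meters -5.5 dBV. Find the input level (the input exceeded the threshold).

The compressed level sits -5.5 − (-6.5) = 1 dB over threshold.
Before 7:1 compression the overshoot was 1 × 7 = 7 dB, so input = -6.5 + 7 = 0.5 dBV.

0.5 dBV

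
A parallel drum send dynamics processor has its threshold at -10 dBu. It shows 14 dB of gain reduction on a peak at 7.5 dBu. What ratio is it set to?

Input overshoot = 7.5 − (-10) = 17.5 dB.
Output overshoot = 17.5 − 14 = 3.5 dB.
Ratio = input overshoot / output overshoot = 17.5 / 3.5 = 5.

5:1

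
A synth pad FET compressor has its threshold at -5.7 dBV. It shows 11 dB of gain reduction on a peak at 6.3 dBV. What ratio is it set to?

Input overshoot = 6.3 − (-5.7) = 12 dB.
Output overshoot = 12 − 11 = 1 dB.
Ratio = input overshoot / output overshoot = 12 / 1 = 12.

12:1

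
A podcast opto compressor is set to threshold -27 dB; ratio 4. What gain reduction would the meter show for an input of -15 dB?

The signal is 12 dB above threshold.
A 4:1 ratio leaves 3 dB of that excess.
Gain reduction = 12 − 3 = 9 dB.

9 dB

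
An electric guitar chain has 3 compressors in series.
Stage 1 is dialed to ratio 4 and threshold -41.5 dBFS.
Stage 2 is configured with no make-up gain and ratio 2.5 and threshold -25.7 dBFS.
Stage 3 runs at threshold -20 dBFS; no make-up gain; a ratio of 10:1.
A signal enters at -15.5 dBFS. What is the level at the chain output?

-35 dBFS

Stage 1: -15.5 dBFS is 26 dB over -41.5 dBFS; at 4:1 that becomes 6.5 dB over, giving -35 dBFS.
Stage 2: -35 dBFS is at or below the -25.7 dBFS threshold — no compression; output -35 dBFS.
Stage 3: -35 dBFS is at or below the -20 dBFS threshold — no compression; output -35 dBFS.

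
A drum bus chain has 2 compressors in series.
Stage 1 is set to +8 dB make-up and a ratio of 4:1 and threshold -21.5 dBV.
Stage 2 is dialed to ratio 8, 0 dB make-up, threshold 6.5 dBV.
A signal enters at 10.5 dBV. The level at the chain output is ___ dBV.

Stage 1: 10.5 dBV is 32 dB over -21.5 dBV; at 4:1 that becomes 8 dB over, giving -13.5 dBV; +8 dB make-up → -5.5 dBV.
Stage 2: -5.5 dBV ≤ 6.5 dBV, so stage 2 doesn't engage; output -5.5 dBV.

-5.5 dBV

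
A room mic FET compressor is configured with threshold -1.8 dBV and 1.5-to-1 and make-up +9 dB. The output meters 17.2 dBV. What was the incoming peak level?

Stripping the +9 dB make-up gives 8.2 dBV at the gain stage.
Post-compression overshoot = 8.2 − (-1.8) = 10 dB.
Input overshoot = R × output overshoot = 15 dB → input = -1.8 + 15 = 13.2 dBV.

13.2 dBV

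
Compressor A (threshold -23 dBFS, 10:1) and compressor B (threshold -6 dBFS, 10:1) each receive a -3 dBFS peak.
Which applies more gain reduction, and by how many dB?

A: GR = 20 − 20/10 = 18 dB.
B: GR = 3 − 3/10 = 2.7 dB.
A applies 15.3 dB more gain reduction.

A, by 15.3 dB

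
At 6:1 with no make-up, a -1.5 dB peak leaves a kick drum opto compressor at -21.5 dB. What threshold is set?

Let T be the threshold. Output overshoot = (input overshoot)/R, so -21.5 − T = (-1.5 − T)/6.
6·(-21.5 − T) = -1.5 − T → 5·T = -129 − (-1.5) = -127.5.
T = -127.5/5 = -25.5 dB.

-25.5 dB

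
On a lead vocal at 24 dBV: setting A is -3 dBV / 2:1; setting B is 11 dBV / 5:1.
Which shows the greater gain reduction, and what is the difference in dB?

A, by 3.1 dB

A: 27 dB over, compressed to 13.5 dB over, so 13.5 dB of GR.
B: 13 dB over, compressed to 2.6 dB over, so 10.4 dB of GR.
A reduces 3.1 dB more.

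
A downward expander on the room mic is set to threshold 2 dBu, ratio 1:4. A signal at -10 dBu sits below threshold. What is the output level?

The input is 12 dB below the 2 dBu threshold.
A 1:4 expander multiplies undershoot by 4: 12 × 4 = 48 dB below threshold.
Output = 2 − 48 = -46 dBu.

-46 dBu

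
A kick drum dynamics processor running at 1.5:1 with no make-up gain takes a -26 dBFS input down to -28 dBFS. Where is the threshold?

Gain reduction = -26 − (-28) = 2 dB; output overshoot = GR / (R − 1) = 2 / 0.5 = 4 dB.
Threshold = output − output overshoot = -28 − 4 = -32 dBFS.

-32 dBFS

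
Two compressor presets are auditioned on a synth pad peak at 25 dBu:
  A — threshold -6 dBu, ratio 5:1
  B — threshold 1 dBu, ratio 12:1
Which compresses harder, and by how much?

A, by 2.8 dB

A: 31 dB over, compressed to 6.2 dB over, so 24.8 dB of GR.
B: 24 dB over, compressed to 2 dB over, so 22 dB of GR.
A reduces 2.8 dB more.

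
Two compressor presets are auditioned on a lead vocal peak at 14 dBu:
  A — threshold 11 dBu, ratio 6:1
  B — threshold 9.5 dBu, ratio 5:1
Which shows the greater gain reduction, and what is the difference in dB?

B, by 1.1 dB

A: overshoot 3 dB → output overshoot 0.5 dB → GR 2.5 dB.
B: overshoot 4.5 dB → output overshoot 0.9 dB → GR 3.6 dB.
B applies 1.1 dB more gain reduction.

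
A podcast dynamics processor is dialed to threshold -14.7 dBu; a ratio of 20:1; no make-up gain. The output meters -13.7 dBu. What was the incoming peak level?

5.3 dBu

Post-compression overshoot = -13.7 − (-14.7) = 1 dB.
Input overshoot = R × output overshoot = 20 dB → input = -14.7 + 20 = 5.3 dBu.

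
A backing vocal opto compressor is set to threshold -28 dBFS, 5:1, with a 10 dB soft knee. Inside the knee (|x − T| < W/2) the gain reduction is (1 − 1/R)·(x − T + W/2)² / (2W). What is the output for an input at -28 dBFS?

-29 dBFS

x − T + W/2 = -28 − (-28) + 5 = 5.
GR = (1 − 1/5) × 5² / 20 = 0.8 × 25 / 20 = 1 dB.
Output = -28 − 1 = -29 dBFS.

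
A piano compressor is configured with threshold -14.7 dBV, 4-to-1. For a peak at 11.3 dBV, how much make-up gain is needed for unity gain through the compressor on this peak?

19.5 dB

The peak compresses to -14.7 + 26/4 = -8.2 dBV.
To reach 11.3 dBV requires 11.3 − (-8.2) = 19.5 dB of make-up.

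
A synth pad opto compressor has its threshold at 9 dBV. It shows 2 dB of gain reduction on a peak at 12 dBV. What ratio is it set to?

Input overshoot = 12 − 9 = 3 dB.
Output overshoot = 3 − 2 = 1 dB.
Ratio = input overshoot / output overshoot = 3 / 1 = 3.

3:1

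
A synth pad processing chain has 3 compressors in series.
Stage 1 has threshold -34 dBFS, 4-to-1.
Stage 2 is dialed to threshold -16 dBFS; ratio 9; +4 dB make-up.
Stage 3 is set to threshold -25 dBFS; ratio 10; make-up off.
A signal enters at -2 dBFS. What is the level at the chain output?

Stage 1: -2 dBFS is 32 dB over -34 dBFS; at 4:1 that becomes 8 dB over, giving -26 dBFS.
Stage 2: below threshold (-26 ≤ -16); passes unchanged; make-up brings it to -22 dBFS.
Stage 3: -22 dBFS is 3 dB over -25 dBFS; at 10:1 that becomes 0.3 dB over, giving -24.7 dBFS.

-24.7 dBFS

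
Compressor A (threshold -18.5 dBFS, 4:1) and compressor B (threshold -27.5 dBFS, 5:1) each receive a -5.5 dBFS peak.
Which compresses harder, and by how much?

B, by 7.85 dB

A: 13 dB over, compressed to 3.25 dB over, so 9.75 dB of GR.
B: 22 dB over, compressed to 4.4 dB over, so 17.6 dB of GR.
B applies 7.85 dB more gain reduction.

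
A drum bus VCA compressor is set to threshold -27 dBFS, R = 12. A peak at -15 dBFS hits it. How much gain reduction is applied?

The signal is 12 dB above threshold.
After 12:1 compression the overshoot becomes 12/12 = 1 dB.
So the signal is attenuated by 12 − 1 = 11 dB.

11 dB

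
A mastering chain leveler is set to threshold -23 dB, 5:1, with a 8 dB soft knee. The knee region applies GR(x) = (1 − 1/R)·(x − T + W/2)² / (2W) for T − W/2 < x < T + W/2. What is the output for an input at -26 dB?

-26.05 dB

x − T + W/2 = -26 − (-23) + 4 = 1.
GR = (1 − 1/5) × 1² / 16 = 0.8 × 1 / 16 = 0.05 dB.
Output = -26 − 0.05 = -26.05 dB.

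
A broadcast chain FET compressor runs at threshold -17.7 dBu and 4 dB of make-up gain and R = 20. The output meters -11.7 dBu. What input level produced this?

22.3 dBu

Remove make-up: -11.7 − 4 = -15.7 dBu.
The compressed level sits -15.7 − (-17.7) = 2 dB over threshold.
Undo the ratio: input overshoot = 2 × 20 = 40 dB, giving input = 22.3 dBu.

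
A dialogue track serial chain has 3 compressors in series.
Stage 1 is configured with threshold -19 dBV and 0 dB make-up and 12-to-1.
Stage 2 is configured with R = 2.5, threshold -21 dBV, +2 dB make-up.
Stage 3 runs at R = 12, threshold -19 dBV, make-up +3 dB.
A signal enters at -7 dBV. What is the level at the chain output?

Stage 1: 12 dB above -19 dBV, reduced 12:1 to 1 dB above → -18 dBV.
Stage 2: overshoot 3 dB → 3/2.5 = 1.2 dB → -19.8 dBV; +2 dB make-up → -17.8 dBV.
Stage 3: overshoot 1.2 dB → 1.2/12 = 0.1 dB → -18.9 dBV; +3 dB make-up → -15.9 dBV.

-15.9 dBV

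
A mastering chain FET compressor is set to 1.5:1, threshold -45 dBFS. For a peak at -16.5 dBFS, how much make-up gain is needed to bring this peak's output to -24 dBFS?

2 dB

Without make-up, output = threshold + overshoot/1.5 = -45 + 19 = -26 dBFS.
Gap to target: 2 dB.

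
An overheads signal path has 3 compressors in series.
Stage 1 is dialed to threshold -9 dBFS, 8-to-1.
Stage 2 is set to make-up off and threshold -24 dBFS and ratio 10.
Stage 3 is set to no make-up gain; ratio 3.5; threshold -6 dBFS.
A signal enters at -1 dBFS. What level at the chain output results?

Stage 1: -1 dBFS is 8 dB over -9 dBFS; at 8:1 that becomes 1 dB over, giving -8 dBFS.
Stage 2: overshoot 16 dB → 16/10 = 1.6 dB → -22.4 dBFS.
Stage 3: -22.4 dBFS is at or below the -6 dBFS threshold — no compression; output -22.4 dBFS.

-22.4 dBFS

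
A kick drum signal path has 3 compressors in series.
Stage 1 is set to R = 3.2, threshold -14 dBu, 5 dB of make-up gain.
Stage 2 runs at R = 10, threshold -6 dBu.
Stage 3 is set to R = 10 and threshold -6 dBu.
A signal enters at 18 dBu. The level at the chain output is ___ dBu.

Stage 1: 18 dBu is 32 dB over -14 dBu; at 3.2:1 that becomes 10 dB over, giving -4 dBu; +5 dB make-up → 1 dBu.
Stage 2: 7 dB above -6 dBu, reduced 10:1 to 0.7 dB above → -5.3 dBu.
Stage 3: 0.7 dB above -6 dBu, reduced 10:1 to 0.07 dB above → -5.93 dBu.

-5.93 dBu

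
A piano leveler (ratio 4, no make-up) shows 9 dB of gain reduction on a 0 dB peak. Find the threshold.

-12 dB

Let T be the threshold. Output overshoot = (input overshoot)/R, so -9 − T = (0 − T)/4.
4·(-9 − T) = 0 − T → 3·T = -36 − 0 = -36.
T = -36/3 = -12 dB.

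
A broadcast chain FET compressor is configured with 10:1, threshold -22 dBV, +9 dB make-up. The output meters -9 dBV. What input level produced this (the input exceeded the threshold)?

Before make-up, the level was -9 − 9 = -18 dBV.
That's 4 dB above the -22 dBV threshold.
Before 10:1 compression the overshoot was 4 × 10 = 40 dB, so input = -22 + 40 = 18 dBV.

18 dBV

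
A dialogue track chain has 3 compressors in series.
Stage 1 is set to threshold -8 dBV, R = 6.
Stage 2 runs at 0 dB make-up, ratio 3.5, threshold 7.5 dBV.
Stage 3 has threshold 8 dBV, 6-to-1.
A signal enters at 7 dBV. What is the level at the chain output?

Stage 1: 15 dB above -8 dBV, reduced 6:1 to 2.5 dB above → -5.5 dBV.
Stage 2: below threshold (-5.5 ≤ 7.5); passes unchanged; output -5.5 dBV.
Stage 3: -5.5 dBV is at or below the 8 dBV threshold — no compression; output -5.5 dBV.

-5.5 dBV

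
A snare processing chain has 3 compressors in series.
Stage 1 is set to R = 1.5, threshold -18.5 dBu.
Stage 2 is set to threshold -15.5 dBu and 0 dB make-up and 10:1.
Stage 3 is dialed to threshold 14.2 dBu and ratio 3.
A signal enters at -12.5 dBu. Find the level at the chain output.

Stage 1: 6 dB above -18.5 dBu, reduced 1.5:1 to 4 dB above → -14.5 dBu.
Stage 2: -14.5 dBu is 1 dB over -15.5 dBu; at 10:1 that becomes 0.1 dB over, giving -15.4 dBu.
Stage 3: -15.4 dBu ≤ 14.2 dBu, so stage 3 doesn't engage; output -15.4 dBu.

-15.4 dBu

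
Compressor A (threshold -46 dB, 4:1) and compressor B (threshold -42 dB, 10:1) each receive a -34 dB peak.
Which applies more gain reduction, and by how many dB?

A, by 1.8 dB

A: 12 dB over, compressed to 3 dB over, so 9 dB of GR.
B: 8 dB over, compressed to 0.8 dB over, so 7.2 dB of GR.
A reduces 1.8 dB more.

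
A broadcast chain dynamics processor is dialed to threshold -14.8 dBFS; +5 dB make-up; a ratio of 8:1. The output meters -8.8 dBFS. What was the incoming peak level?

Remove make-up: -8.8 − 5 = -13.8 dBFS.
The compressed level sits -13.8 − (-14.8) = 1 dB over threshold.
Before 8:1 compression the overshoot was 1 × 8 = 8 dB, so input = -14.8 + 8 = -6.8 dBFS.

-6.8 dBFS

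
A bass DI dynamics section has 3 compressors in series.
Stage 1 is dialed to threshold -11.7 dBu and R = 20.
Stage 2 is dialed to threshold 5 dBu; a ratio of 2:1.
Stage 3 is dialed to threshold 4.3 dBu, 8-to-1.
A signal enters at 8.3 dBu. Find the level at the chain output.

Stage 1: 8.3 dBu is 20 dB over -11.7 dBu; at 20:1 that becomes 1 dB over, giving -10.7 dBu.
Stage 2: -10.7 dBu is at or below the 5 dBu threshold — no compression; output -10.7 dBu.
Stage 3: below threshold (-10.7 ≤ 4.3); passes unchanged; output -10.7 dBu.

-10.7 dBu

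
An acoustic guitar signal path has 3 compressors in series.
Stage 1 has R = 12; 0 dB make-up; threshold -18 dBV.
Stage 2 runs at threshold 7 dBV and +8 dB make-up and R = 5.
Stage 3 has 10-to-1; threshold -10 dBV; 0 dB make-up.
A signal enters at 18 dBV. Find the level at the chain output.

Stage 1: 18 dBV is 36 dB over -18 dBV; at 12:1 that becomes 3 dB over, giving -15 dBV.
Stage 2: -15 dBV is at or below the 7 dBV threshold — no compression; make-up brings it to -7 dBV.
Stage 3: overshoot 3 dB → 3/10 = 0.3 dB → -9.7 dBV.

-9.7 dBV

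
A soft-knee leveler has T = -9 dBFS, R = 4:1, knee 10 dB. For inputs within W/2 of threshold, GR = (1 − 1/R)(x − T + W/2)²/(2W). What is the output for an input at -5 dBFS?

x − T + W/2 = -5 − (-9) + 5 = 9.
GR = (1 − 1/4) × 9² / 20 = 0.75 × 81 / 20 = 3.0375 dB.
Output = -5 − 3.0375 = -8.0375 dBFS.

-8.0375 dBFS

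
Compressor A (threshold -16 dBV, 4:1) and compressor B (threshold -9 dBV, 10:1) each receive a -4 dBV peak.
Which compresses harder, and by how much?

A: GR = 12 − 12/4 = 9 dB.
B: GR = 5 − 5/10 = 4.5 dB.
A applies 4.5 dB more gain reduction.

A, by 4.5 dB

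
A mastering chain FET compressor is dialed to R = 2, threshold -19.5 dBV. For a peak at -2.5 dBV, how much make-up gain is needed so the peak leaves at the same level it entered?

Without make-up, output = threshold + overshoot/2 = -19.5 + 8.5 = -11 dBV.
Gap to target: 8.5 dB.

8.5 dB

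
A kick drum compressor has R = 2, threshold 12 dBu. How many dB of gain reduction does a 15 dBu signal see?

1.5 dB

The signal is 3 dB above threshold.
A 2:1 ratio leaves 1.5 dB of that excess.
Gain reduction = 3 − 1.5 = 1.5 dB.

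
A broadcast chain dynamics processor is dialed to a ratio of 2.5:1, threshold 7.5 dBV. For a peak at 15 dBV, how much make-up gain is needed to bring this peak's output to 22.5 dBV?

12 dB

Without make-up, output = threshold + overshoot/2.5 = 7.5 + 3 = 10.5 dBV.
Gap to target: 12 dB.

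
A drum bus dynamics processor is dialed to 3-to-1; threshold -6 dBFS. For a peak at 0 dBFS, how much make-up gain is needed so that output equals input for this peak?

4 dB

Overshoot 6 dB → 6/3 = 2 dB after compression, so the compressed level is -6 + 2 = -4 dBFS.
Make-up = target − compressed = 0 − (-4) = 4 dB.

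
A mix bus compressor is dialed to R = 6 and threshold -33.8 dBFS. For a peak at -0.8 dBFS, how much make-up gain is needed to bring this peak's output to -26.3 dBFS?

2 dB

The peak compresses to -33.8 + 33/6 = -28.3 dBFS.
To reach -26.3 dBFS requires -26.3 − (-28.3) = 2 dB of make-up.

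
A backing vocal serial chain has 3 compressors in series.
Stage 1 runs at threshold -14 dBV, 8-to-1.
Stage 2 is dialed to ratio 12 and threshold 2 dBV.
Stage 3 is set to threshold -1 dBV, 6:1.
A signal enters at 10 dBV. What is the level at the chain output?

Stage 1: 24 dB above -14 dBV, reduced 8:1 to 3 dB above → -11 dBV.
Stage 2: -11 dBV ≤ 2 dBV, so stage 2 doesn't engage; output -11 dBV.
Stage 3: below threshold (-11 ≤ -1); passes unchanged; output -11 dBV.

-11 dBV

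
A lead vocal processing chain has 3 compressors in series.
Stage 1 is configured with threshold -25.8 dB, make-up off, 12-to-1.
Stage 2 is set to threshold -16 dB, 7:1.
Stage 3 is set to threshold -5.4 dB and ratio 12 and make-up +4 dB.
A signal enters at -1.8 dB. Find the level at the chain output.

Stage 1: overshoot 24 dB → 24/12 = 2 dB → -23.8 dB.
Stage 2: -23.8 dB is at or below the -16 dB threshold — no compression; output -23.8 dB.
Stage 3: -23.8 dB is at or below the -5.4 dB threshold — no compression; make-up brings it to -19.8 dB.

-19.8 dB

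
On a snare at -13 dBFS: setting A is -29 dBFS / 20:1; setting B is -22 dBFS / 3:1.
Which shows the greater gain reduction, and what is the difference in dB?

A: GR = 16 − 16/20 = 15.2 dB.
B: GR = 9 − 9/3 = 6 dB.
A applies 9.2 dB more gain reduction.

A, by 9.2 dB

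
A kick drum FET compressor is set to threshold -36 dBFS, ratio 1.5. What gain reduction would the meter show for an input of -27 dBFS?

3 dB

-27 dBFS exceeds the threshold by 9 dB.
A 1.5:1 ratio leaves 6 dB of that excess.
So the signal is attenuated by 9 − 6 = 3 dB.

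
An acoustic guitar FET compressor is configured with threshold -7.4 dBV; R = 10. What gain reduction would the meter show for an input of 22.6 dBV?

22.6 dBV exceeds the threshold by 30 dB.
A 10:1 ratio leaves 3 dB of that excess.
Gain reduction = 30 − 3 = 27 dB.

27 dB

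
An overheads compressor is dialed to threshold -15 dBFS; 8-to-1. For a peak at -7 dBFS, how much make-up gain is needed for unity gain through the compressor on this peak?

Overshoot 8 dB → 8/8 = 1 dB after compression, so the compressed level is -15 + 1 = -14 dBFS.
Make-up = target − compressed = -7 − (-14) = 7 dB.

7 dB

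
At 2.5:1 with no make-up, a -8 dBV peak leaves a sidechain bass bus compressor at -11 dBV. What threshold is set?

-13 dBV

Gain reduction = -8 − (-11) = 3 dB; output overshoot = GR / (R − 1) = 3 / 1.5 = 2 dB.
Threshold = output − output overshoot = -11 − 2 = -13 dBV.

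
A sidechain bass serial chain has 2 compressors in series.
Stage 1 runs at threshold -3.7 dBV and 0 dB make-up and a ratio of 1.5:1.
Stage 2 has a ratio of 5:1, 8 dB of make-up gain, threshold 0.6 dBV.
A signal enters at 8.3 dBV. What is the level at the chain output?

9.34 dBV

Stage 1: overshoot 12 dB → 12/1.5 = 8 dB → 4.3 dBV.
Stage 2: overshoot 3.7 dB → 3.7/5 = 0.74 dB → 1.34 dBV; +8 dB make-up → 9.34 dBV.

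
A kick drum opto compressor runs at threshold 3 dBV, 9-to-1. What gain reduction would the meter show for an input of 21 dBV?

16 dB

The signal is 18 dB above threshold.
A 9:1 ratio leaves 2 dB of that excess.
So the signal is attenuated by 18 − 2 = 16 dB.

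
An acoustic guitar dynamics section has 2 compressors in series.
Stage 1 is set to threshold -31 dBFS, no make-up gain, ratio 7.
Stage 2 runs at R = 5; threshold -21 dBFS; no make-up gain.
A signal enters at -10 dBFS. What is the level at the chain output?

Stage 1: 21 dB above -31 dBFS, reduced 7:1 to 3 dB above → -28 dBFS.
Stage 2: -28 dBFS is at or below the -21 dBFS threshold — no compression; output -28 dBFS.

-28 dBFS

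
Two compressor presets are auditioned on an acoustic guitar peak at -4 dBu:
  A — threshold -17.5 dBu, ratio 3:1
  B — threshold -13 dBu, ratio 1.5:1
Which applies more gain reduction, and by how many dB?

A: 13.5 dB over, compressed to 4.5 dB over, so 9 dB of GR.
B: 9 dB over, compressed to 6 dB over, so 3 dB of GR.
A reduces 6 dB more.

A, by 6 dB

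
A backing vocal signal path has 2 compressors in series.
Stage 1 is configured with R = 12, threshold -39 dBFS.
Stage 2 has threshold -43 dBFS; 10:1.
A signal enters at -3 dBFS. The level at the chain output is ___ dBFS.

Stage 1: 36 dB above -39 dBFS, reduced 12:1 to 3 dB above → -36 dBFS.
Stage 2: 7 dB above -43 dBFS, reduced 10:1 to 0.7 dB above → -42.3 dBFS.

-42.3 dBFS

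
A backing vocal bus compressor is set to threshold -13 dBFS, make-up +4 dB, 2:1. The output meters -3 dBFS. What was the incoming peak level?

Before make-up, the level was -3 − 4 = -7 dBFS.
Post-compression overshoot = -7 − (-13) = 6 dB.
Input overshoot = R × output overshoot = 12 dB → input = -13 + 12 = -1 dBFS.

-1 dBFS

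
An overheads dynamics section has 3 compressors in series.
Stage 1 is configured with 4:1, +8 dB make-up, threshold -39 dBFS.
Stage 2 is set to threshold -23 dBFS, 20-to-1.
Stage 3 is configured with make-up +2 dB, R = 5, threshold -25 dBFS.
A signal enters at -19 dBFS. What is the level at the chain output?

Stage 1: -19 dBFS is 20 dB over -39 dBFS; at 4:1 that becomes 5 dB over, giving -34 dBFS; +8 dB make-up → -26 dBFS.
Stage 2: -26 dBFS ≤ -23 dBFS, so stage 2 doesn't engage; output -26 dBFS.
Stage 3: -26 dBFS is at or below the -25 dBFS threshold — no compression; make-up brings it to -24 dBFS.

-24 dBFS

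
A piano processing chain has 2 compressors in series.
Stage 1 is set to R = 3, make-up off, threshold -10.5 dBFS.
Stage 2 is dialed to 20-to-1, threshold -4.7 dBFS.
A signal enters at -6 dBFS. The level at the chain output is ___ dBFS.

Stage 1: -6 dBFS is 4.5 dB over -10.5 dBFS; at 3:1 that becomes 1.5 dB over, giving -9 dBFS.
Stage 2: -9 dBFS ≤ -4.7 dBFS, so stage 2 doesn't engage; output -9 dBFS.

-9 dBFS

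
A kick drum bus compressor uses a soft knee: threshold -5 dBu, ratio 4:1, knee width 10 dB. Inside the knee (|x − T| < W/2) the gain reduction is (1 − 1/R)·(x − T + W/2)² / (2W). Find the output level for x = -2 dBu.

-4.4 dBu

x − T + W/2 = -2 − (-5) + 5 = 8.
GR = (1 − 1/4) × 8² / 20 = 0.75 × 64 / 20 = 2.4 dB.
Output = -2 − 2.4 = -4.4 dBu.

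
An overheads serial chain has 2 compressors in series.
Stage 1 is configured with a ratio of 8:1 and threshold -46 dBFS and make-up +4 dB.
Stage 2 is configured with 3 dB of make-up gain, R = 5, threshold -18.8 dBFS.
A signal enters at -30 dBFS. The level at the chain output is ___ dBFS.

-37 dBFS

Stage 1: 16 dB above -46 dBFS, reduced 8:1 to 2 dB above → -44 dBFS; +4 dB make-up → -40 dBFS.
Stage 2: -40 dBFS is at or below the -18.8 dBFS threshold — no compression; make-up brings it to -37 dBFS.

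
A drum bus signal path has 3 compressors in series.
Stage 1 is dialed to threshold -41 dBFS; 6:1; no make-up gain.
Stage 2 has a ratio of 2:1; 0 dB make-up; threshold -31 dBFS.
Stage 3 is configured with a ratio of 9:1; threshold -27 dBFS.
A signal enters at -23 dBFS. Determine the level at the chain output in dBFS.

Stage 1: 18 dB above -41 dBFS, reduced 6:1 to 3 dB above → -38 dBFS.
Stage 2: -38 dBFS is at or below the -31 dBFS threshold — no compression; output -38 dBFS.
Stage 3: below threshold (-38 ≤ -27); passes unchanged; output -38 dBFS.

-38 dBFS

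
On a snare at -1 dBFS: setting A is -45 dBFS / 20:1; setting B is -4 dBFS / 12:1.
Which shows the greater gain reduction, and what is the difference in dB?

A: GR = 44 − 44/20 = 41.8 dB.
B: GR = 3 − 3/12 = 2.75 dB.
Difference: 39.05 dB in favour of A.

A, by 39.05 dB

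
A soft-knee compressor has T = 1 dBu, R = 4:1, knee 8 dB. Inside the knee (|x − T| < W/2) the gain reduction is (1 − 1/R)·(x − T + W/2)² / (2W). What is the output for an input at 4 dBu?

1.703125 dBu

x − T + W/2 = 4 − 1 + 4 = 7.
GR = (1 − 1/4) × 7² / 16 = 0.75 × 49 / 16 = 2.296875 dB.
Output = 4 − 2.296875 = 1.703125 dBu.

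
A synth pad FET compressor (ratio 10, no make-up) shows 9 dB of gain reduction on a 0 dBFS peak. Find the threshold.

-10 dBFS

Input is 10 dB above T (since output overshoot × R = input overshoot: (-9 − T)·10 = 0 − T gives T = -10 dBFS).
Check: -10 + (0 − (-10))/10 = -10 + 1 = -9 dBFS. ✓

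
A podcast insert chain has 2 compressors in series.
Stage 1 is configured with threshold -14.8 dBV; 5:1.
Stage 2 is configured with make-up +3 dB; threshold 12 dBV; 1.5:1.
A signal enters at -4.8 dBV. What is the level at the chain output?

-9.8 dBV

Stage 1: 10 dB above -14.8 dBV, reduced 5:1 to 2 dB above → -12.8 dBV.
Stage 2: -12.8 dBV ≤ 12 dBV, so stage 2 doesn't engage; make-up brings it to -9.8 dBV.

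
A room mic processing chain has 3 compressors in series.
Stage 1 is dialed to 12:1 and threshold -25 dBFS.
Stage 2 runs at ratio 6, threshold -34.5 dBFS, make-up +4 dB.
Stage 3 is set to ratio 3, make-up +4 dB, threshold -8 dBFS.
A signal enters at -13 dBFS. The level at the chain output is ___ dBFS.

Stage 1: overshoot 12 dB → 12/12 = 1 dB → -24 dBFS.
Stage 2: overshoot 10.5 dB → 10.5/6 = 1.75 dB → -32.75 dBFS; +4 dB make-up → -28.75 dBFS.
Stage 3: -28.75 dBFS ≤ -8 dBFS, so stage 3 doesn't engage; make-up brings it to -24.75 dBFS.

-24.75 dBFS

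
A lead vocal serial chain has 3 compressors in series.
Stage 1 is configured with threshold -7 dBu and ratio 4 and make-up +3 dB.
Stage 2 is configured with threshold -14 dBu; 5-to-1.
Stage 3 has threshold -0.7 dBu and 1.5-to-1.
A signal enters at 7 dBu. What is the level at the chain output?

Stage 1: 7 dBu is 14 dB over -7 dBu; at 4:1 that becomes 3.5 dB over, giving -3.5 dBu; +3 dB make-up → -0.5 dBu.
Stage 2: overshoot 13.5 dB → 13.5/5 = 2.7 dB → -11.3 dBu.
Stage 3: -11.3 dBu is at or below the -0.7 dBu threshold — no compression; output -11.3 dBu.

-11.3 dBu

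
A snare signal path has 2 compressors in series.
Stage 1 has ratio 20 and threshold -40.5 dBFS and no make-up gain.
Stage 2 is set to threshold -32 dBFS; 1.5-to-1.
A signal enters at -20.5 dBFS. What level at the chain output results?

Stage 1: -20.5 dBFS is 20 dB over -40.5 dBFS; at 20:1 that becomes 1 dB over, giving -39.5 dBFS.
Stage 2: below threshold (-39.5 ≤ -32); passes unchanged; output -39.5 dBFS.

-39.5 dBFS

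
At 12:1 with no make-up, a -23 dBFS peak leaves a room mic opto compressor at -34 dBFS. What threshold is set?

Input is 12 dB above T (since output overshoot × R = input overshoot: (-34 − T)·12 = -23 − T gives T = -35 dBFS).
Check: -35 + (-23 − (-35))/12 = -35 + 1 = -34 dBFS. ✓

-35 dBFS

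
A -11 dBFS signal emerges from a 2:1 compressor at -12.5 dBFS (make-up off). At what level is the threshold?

-14 dBFS

Gain reduction = -11 − (-12.5) = 1.5 dB; output overshoot = GR / (R − 1) = 1.5 / 1 = 1.5 dB.
Threshold = output − output overshoot = -12.5 − 1.5 = -14 dBFS.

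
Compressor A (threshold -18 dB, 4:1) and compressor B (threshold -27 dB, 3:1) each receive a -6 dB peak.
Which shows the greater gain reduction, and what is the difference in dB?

B, by 5 dB

A: 12 dB over, compressed to 3 dB over, so 9 dB of GR.
B: 21 dB over, compressed to 7 dB over, so 14 dB of GR.
B reduces 5 dB more.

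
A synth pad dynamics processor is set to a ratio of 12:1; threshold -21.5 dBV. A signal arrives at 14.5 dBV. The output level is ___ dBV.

-18.5 dBV

The input is 36 dB above the -21.5 dBV threshold.
12:1 compression reduces that to 36/12 = 3 dB over.
So the level is -21.5 + 3 = -18.5 dBV.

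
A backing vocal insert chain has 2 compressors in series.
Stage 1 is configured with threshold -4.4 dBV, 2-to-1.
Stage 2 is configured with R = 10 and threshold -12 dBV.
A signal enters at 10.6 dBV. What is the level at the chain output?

Stage 1: 10.6 dBV is 15 dB over -4.4 dBV; at 2:1 that becomes 7.5 dB over, giving 3.1 dBV.
Stage 2: overshoot 15.1 dB → 15.1/10 = 1.51 dB → -10.49 dBV.

-10.49 dBV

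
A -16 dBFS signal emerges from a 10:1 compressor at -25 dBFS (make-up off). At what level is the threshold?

Let T be the threshold. Output overshoot = (input overshoot)/R, so -25 − T = (-16 − T)/10.
10·(-25 − T) = -16 − T → 9·T = -250 − (-16) = -234.
T = -234/9 = -26 dBFS.

-26 dBFS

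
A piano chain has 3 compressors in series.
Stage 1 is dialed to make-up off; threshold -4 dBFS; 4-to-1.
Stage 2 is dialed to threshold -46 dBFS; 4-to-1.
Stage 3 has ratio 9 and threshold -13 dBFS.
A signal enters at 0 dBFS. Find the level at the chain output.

-35.25 dBFS

Stage 1: overshoot 4 dB → 4/4 = 1 dB → -3 dBFS.
Stage 2: overshoot 43 dB → 43/4 = 10.75 dB → -35.25 dBFS.
Stage 3: below threshold (-35.25 ≤ -13); passes unchanged; output -35.25 dBFS.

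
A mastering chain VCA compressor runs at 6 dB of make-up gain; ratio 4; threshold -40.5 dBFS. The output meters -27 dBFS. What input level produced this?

-10.5 dBFS

Remove make-up: -27 − 6 = -33 dBFS.
That's 7.5 dB above the -40.5 dBFS threshold.
Undo the ratio: input overshoot = 7.5 × 4 = 30 dB, giving input = -10.5 dBFS.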